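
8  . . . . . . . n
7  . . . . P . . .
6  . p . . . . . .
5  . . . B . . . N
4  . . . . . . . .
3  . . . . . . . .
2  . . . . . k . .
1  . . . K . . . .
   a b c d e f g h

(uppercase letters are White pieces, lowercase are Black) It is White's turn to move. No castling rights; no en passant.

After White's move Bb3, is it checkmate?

no

After Bb3: black king on f2; in check: no.
Black is not in check, so this cannot be checkmate.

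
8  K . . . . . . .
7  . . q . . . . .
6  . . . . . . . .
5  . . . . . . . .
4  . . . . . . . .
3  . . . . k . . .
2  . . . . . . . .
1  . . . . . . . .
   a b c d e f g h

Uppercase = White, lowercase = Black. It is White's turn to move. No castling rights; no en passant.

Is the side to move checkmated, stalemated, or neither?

stalemate

White to move; white king on a8.
In check: no.
King squares — a7: attacked by Qc7; b7: attacked by Qc7; b8: attacked by Qc7.
Legal moves for White: none.
Not in check and no legal moves → stalemate.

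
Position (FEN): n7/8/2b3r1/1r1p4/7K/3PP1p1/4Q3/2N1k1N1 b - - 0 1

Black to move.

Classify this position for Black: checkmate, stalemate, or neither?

Black to move; black king on e1.
In check: yes, from the white queen on e2.
King squares — d1: attacked by Qe2; f1: attacked by Qe2; d2: attacked by Qe2; e2: attacked by Nc1; f2: attacked by Qe2.
Legal moves for Black: none.
In check with no legal moves → checkmate.

checkmate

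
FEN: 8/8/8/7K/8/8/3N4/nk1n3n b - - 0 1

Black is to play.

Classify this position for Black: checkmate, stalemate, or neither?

neither

Black to move; black king on b1.
In check: yes, from the white knight on d2.
Legal moves for Black: Kc2, Kb2, Ka2, Kc1.
Black is in check but has 4 legal moves → neither.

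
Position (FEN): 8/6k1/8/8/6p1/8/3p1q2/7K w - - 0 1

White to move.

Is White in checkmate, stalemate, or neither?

stalemate

White to move; white king on h1.
In check: no.
King squares — g1: attacked by Qf2; g2: attacked by Qf2; h2: attacked by Qf2.
Legal moves for White: none.
Not in check and no legal moves → stalemate.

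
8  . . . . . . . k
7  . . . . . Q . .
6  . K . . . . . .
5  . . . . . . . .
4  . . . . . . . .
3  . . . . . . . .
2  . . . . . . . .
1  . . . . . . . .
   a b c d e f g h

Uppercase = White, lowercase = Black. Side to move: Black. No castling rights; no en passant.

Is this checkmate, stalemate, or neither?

stalemate

Black to move; black king on h8.
In check: no.
King squares — g7: attacked by Qf7; h7: attacked by Qf7; g8: attacked by Qf7.
Legal moves for Black: none.
Not in check and no legal moves → stalemate.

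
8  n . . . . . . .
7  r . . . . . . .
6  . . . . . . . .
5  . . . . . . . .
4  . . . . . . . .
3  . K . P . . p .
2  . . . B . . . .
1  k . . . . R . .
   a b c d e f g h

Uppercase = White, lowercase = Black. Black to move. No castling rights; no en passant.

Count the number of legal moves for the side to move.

0

Black to move; king on a1.
In check: yes, from the white rook on f1.
Legal moves: none.
Count: 0.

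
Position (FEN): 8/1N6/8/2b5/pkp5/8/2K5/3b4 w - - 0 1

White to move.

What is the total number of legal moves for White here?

White to move; king on c2.
In check: yes, from the black bishop on d1.
Legal moves: Kd2, Kb2, Kxd1, Kc1, Kb1.
Count: 5.

5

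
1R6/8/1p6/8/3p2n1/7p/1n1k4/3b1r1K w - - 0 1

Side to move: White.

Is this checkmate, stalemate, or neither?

White to move; white king on h1.
In check: yes, from the black rook on f1.
King squares — g1: attacked by Rf1; g2: attacked by Ph3; h2: attacked by Ng4.
Legal moves for White: none.
In check with no legal moves → checkmate.

checkmate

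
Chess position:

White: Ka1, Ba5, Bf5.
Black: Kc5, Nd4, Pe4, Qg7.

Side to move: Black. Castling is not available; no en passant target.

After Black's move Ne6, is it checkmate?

After Ne6: white king on a1; in check: yes, from the black queen on g7.
White has 3 legal replies: Ka2, Kb1, Bc3.
In check but a legal move exists → not checkmate.

no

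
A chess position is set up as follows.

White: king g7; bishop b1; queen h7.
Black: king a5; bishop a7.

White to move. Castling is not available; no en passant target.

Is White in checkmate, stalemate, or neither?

neither

White to move; white king on g7.
In check: no.
Legal moves for White include: Qh8, Qg8, Qh6, Qg6, Qh5+, Qf5+, Qh4, Qe4, Qh3, Qd3, Qh2, Qc2, Qh1, Kh8, Kg8, Kf8, Kf7, Kh6, ... (list truncated; more exist).
White has legal moves and is not in check → neither.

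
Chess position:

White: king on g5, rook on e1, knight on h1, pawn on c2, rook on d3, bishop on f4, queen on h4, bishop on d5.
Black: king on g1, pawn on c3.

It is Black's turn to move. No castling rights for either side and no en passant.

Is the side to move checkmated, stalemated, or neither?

checkmate

Black to move; black king on g1.
In check: yes, from the white rook on e1.
King squares — f1: attacked by Re1; h1: attacked by Re1; f2: attacked by Nh1; g2: attacked by Bd5; h2: attacked by Bf4.
Legal moves for Black: none.
In check with no legal moves → checkmate.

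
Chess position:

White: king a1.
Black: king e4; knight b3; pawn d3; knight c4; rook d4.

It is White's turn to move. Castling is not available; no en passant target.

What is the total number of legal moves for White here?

White to move; king on a1.
In check: yes, from the black knight on b3.
Legal moves: Ka2, Kb1.
Count: 2.

2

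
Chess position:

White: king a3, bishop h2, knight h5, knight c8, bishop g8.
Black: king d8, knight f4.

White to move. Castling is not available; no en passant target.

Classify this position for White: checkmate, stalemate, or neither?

neither

White to move; white king on a3.
In check: no.
Legal moves for White include: Bh7, Bf7, Be6, Bd5, Bc4, Bb3, Ba2, Ne7, Na7, Nd6, Nb6, Ng7, Nf6, Nxf4, Ng3, Kb4, Ka4, Kb3, ... (list truncated; more exist).
White has legal moves and is not in check → neither.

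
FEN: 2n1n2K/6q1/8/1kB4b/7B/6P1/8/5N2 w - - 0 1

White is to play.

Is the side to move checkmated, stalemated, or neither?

White to move; white king on h8.
In check: yes, from the black queen on g7.
King squares — g7: attacked by Ne8; h7: attacked by Qg7; g8: attacked by Qg7.
Legal moves for White: none.
In check with no legal moves → checkmate.

checkmate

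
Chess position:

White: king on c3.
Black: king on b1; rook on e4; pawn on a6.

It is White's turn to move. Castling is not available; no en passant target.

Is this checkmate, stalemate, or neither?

neither

White to move; white king on c3.
In check: no.
Legal moves for White: Kd3, Kb3, Kd2.
White has 3 legal moves and is not in check → neither.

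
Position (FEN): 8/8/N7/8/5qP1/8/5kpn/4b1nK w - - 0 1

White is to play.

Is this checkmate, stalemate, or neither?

checkmate

White to move; white king on h1.
In check: yes, from the black pawn on g2.
King squares — g1: attacked by Kf2; g2: attacked by Kf2; h2: attacked by Qf4.
Legal moves for White: none.
In check with no legal moves → checkmate.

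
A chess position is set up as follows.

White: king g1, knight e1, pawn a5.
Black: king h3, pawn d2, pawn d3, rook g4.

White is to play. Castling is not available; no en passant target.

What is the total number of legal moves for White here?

White to move; king on g1.
In check: yes, from the black rook on g4.
Legal moves: Kf2, Kh1, Kf1, Ng2.
Count: 4.

4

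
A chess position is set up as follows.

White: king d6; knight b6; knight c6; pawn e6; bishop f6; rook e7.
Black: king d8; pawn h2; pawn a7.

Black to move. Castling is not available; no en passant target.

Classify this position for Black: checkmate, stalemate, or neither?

checkmate

Black to move; black king on d8.
In check: yes, from the white knight on c6.
King squares — c7: attacked by Kd6; d7: attacked by Nb6; e7: attacked by Nc6; c8: attacked by Nb6; e8: attacked by Re7.
Legal moves for Black: none.
In check with no legal moves → checkmate.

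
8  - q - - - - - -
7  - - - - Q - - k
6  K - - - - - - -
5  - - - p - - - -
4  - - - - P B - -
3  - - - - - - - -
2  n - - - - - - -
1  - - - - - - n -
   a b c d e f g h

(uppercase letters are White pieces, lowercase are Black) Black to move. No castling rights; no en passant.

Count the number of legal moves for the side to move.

3

Black to move; king on h7.
In check: yes, from the white queen on e7.
Legal moves: Kh8, Kg8, Kg6.
Count: 3.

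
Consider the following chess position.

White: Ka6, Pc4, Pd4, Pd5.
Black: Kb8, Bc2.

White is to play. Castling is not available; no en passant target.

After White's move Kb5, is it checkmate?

no

After Kb5: black king on b8; in check: no.
Black is not in check, so this cannot be checkmate.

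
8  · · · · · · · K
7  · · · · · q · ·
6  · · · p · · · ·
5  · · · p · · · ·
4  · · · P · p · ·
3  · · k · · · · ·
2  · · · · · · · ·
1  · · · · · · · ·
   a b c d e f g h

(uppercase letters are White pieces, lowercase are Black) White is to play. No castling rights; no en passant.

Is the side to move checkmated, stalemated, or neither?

stalemate

White to move; white king on h8.
In check: no.
King squares — g7: attacked by Qf7; h7: attacked by Qf7; g8: attacked by Qf7.
Legal moves for White: none.
Not in check and no legal moves → stalemate.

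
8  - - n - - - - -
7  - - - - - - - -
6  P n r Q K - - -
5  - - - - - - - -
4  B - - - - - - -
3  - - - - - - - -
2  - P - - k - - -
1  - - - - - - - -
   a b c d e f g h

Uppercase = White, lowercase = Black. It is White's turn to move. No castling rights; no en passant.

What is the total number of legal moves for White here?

13

White to move; king on e6.
In check: no.
Legal moves: Kf7, Kf6, Kf5, Ke5, Qxc6, Bxc6, Bb5+, Bb3, Bc2, Bd1+, a7, b3, b4.
Count: 13.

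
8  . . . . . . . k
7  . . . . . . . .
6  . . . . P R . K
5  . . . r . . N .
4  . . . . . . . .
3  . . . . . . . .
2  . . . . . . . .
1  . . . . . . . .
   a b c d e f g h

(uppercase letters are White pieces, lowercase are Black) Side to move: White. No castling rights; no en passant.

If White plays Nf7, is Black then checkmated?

After Nf7: black king on h8; in check: yes, from the white knight on f7.
Black has 1 legal reply: Kg8.
In check but a legal move exists → not checkmate.

no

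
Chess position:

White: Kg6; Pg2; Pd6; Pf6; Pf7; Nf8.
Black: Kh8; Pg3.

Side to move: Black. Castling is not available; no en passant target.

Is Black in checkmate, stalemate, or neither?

Black to move; black king on h8.
In check: no.
King squares — g7: attacked by Pf6; h7: attacked by Kg6; g8: attacked by Pf7.
Legal moves for Black: none.
Not in check and no legal moves → stalemate.

stalemate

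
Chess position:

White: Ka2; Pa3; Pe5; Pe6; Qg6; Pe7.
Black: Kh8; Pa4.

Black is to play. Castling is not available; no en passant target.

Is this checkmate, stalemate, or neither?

stalemate

Black to move; black king on h8.
In check: no.
King squares — g7: attacked by Qg6; h7: attacked by Qg6; g8: attacked by Qg6.
Legal moves for Black: none.
Not in check and no legal moves → stalemate.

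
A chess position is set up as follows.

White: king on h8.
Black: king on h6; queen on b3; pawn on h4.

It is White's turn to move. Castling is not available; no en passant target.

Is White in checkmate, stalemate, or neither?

White to move; white king on h8.
In check: no.
King squares — g7: attacked by Kh6; h7: attacked by Kh6; g8: attacked by Qb3.
Legal moves for White: none.
Not in check and no legal moves → stalemate.

stalemate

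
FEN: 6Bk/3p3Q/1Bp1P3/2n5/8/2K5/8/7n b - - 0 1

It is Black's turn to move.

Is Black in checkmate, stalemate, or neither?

Black to move; black king on h8.
In check: yes, from the white queen on h7.
King squares — g7: attacked by Qh7; h7: attacked by Bg8; g8: attacked by Qh7.
Legal moves for Black: none.
In check with no legal moves → checkmate.

checkmate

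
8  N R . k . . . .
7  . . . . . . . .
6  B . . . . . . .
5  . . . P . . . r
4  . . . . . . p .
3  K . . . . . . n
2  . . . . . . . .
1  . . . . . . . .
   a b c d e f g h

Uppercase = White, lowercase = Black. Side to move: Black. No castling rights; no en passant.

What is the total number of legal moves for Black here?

Black to move; king on d8.
In check: yes, from the white rook on b8.
Legal moves: Ke7, Kd7.
Count: 2.

2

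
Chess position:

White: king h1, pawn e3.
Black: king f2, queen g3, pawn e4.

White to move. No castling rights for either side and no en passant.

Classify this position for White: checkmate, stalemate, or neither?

stalemate

White to move; white king on h1.
In check: no.
King squares — g1: attacked by Kf2; g2: attacked by Kf2; h2: attacked by Qg3.
Legal moves for White: none.
Not in check and no legal moves → stalemate.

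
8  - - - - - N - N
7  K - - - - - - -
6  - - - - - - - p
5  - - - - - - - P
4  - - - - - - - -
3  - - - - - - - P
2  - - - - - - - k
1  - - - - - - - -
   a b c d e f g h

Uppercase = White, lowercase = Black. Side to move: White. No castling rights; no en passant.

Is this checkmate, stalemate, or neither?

neither

White to move; white king on a7.
In check: no.
Legal moves for White: Nf7, Nhg6, Nh7, Nd7, Nfg6, Ne6, Kb8, Ka8, Kb7, Kb6, Ka6, h4.
White has 12 legal moves and is not in check → neither.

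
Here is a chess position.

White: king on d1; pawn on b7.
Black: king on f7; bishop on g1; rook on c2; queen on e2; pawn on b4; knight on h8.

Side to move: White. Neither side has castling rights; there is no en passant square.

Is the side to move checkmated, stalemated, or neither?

White to move; white king on d1.
In check: yes, from the black queen on e2.
King squares — c1: attacked by Rc2; e1: attacked by Qe2; c2: attacked by Qe2; d2: attacked by Rc2; e2: attacked by Rc2.
Legal moves for White: none.
In check with no legal moves → checkmate.

checkmate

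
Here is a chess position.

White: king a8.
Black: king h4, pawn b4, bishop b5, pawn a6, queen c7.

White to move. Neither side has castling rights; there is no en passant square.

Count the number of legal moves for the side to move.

White to move; king on a8.
In check: no.
Legal moves: none.
Count: 0.

0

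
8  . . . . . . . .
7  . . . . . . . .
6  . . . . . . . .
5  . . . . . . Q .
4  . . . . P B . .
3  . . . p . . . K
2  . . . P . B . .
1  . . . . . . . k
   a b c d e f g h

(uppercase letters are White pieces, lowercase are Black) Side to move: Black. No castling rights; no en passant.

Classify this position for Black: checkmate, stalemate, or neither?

stalemate

Black to move; black king on h1.
In check: no.
King squares — g1: attacked by Bf2; g2: attacked by Kh3; h2: attacked by Kh3.
Legal moves for Black: none.
Not in check and no legal moves → stalemate.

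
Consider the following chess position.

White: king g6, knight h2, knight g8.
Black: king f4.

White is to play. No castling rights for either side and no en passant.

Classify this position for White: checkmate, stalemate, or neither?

neither

White to move; white king on g6.
In check: no.
Legal moves for White: Ne7, Nh6, Nf6, Kh7, Kg7, Kf7, Kh6, Kf6, Kh5, Ng4, Nf3, Nf1.
White has 12 legal moves and is not in check → neither.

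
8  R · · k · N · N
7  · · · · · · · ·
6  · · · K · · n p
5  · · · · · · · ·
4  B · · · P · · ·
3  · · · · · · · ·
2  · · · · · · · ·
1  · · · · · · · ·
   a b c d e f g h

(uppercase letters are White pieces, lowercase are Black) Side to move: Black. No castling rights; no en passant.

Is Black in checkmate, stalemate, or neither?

checkmate

Black to move; black king on d8.
In check: yes, from the white rook on a8.
King squares — c7: attacked by Kd6; d7: attacked by Ba4; e7: attacked by Kd6; c8: attacked by Ra8; e8: attacked by Ba4.
Legal moves for Black: none.
In check with no legal moves → checkmate.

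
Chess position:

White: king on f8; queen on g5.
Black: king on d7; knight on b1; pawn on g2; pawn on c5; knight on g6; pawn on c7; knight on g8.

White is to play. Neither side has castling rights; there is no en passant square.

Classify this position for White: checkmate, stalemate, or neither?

neither

White to move; white king on f8.
In check: yes, from the black knight on g6.
King squares — e7: attacked by Ng6; f7: available; g7: available; e8: attacked by Kd7; g8: available.
Legal moves for White: Kxg8, Kg7, Kf7, Qxg6.
White is in check but has 4 legal moves → neither.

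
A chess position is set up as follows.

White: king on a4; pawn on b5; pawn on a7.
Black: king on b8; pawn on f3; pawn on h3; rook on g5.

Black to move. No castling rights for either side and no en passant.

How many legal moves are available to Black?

5

Black to move; king on b8.
In check: yes, from the white pawn on a7.
Legal moves: Kc8, Ka8, Kc7, Kb7, Kxa7.
Count: 5.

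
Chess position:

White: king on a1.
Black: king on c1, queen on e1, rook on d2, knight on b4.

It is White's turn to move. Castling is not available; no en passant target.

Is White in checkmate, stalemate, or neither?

stalemate

White to move; white king on a1.
In check: no.
King squares — b1: attacked by Kc1; a2: attacked by Rd2; b2: attacked by Kc1.
Legal moves for White: none.
Not in check and no legal moves → stalemate.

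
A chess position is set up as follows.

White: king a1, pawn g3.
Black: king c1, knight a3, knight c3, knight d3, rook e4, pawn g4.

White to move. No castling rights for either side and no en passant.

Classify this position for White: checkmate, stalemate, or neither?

stalemate

White to move; white king on a1.
In check: no.
King squares — b1: attacked by Kc1; a2: attacked by Nc3; b2: attacked by Kc1.
Legal moves for White: none.
Not in check and no legal moves → stalemate.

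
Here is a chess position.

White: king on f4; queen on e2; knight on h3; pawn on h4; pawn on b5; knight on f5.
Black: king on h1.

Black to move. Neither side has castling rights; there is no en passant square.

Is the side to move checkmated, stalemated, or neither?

stalemate

Black to move; black king on h1.
In check: no.
King squares — g1: attacked by Nh3; g2: attacked by Qe2; h2: attacked by Qe2.
Legal moves for Black: none.
Not in check and no legal moves → stalemate.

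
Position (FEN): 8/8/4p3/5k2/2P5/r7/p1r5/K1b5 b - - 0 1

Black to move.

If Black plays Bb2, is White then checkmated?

After Bb2: white king on a1; in check: yes, from the black bishop on b2.
King squares — b1: attacked by Pa2; a2: attacked by Ra3; b2: attacked by Rc2.
White has no legal moves → checkmate.

yes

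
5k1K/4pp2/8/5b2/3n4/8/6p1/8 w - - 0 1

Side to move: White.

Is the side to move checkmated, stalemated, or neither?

White to move; white king on h8.
In check: no.
King squares — g7: attacked by Kf8; h7: attacked by Bf5; g8: attacked by Kf8.
Legal moves for White: none.
Not in check and no legal moves → stalemate.

stalemate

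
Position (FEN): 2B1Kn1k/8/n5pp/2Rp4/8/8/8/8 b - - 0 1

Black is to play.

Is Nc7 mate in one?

no

After Nc7: white king on e8; in check: yes, from the black knight on c7.
White has 5 legal replies: Kxf8, Kd8, Kf7, Ke7, Rxc7.
In check but a legal move exists → not checkmate.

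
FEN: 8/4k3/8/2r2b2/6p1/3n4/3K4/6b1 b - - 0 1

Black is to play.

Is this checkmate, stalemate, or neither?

neither

Black to move; black king on e7.
In check: no.
Legal moves for Black include: Kf8, Ke8, Kd8, Kf7, Kd7, Kf6, Ke6, Kd6, Bc8, Bh7, Bd7, Bg6, Be6, Be4, Rc8, Rc7, Rc6, Re5, ... (list truncated; more exist).
Black has legal moves and is not in check → neither.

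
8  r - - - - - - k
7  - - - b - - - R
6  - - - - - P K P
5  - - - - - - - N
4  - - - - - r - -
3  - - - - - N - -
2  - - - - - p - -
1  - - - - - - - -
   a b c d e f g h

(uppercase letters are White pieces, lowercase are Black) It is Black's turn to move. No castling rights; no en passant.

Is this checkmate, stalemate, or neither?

neither

Black to move; black king on h8.
In check: yes, from the white rook on h7.
King squares — g7: attacked by Nh5; h7: attacked by Kg6; g8: available.
Legal moves for Black: Kg8.
Black is in check but has 1 legal move → neither.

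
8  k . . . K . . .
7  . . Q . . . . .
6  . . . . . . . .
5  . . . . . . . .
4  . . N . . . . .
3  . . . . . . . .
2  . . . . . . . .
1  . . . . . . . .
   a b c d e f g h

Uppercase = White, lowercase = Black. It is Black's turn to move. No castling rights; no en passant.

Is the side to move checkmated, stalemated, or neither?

stalemate

Black to move; black king on a8.
In check: no.
King squares — a7: attacked by Qc7; b7: attacked by Qc7; b8: attacked by Qc7.
Legal moves for Black: none.
Not in check and no legal moves → stalemate.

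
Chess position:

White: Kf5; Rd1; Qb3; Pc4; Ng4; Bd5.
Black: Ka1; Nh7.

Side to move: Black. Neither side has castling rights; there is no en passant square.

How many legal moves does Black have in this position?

0

Black to move; king on a1.
In check: yes, from the white rook on d1.
Legal moves: none.
Count: 0.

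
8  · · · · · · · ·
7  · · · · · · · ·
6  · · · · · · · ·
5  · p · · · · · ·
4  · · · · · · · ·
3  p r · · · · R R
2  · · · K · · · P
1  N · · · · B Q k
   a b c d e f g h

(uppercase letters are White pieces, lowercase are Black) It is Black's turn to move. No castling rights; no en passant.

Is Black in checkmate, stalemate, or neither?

checkmate

Black to move; black king on h1.
In check: yes, from the white queen on g1.
King squares — g1: attacked by Rg3; g2: attacked by Bf1; h2: attacked by Qg1.
Legal moves for Black: none.
In check with no legal moves → checkmate.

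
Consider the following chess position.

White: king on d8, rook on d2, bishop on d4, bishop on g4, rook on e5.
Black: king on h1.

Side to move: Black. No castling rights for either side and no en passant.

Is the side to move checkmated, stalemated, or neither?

stalemate

Black to move; black king on h1.
In check: no.
King squares — g1: attacked by Bd4; g2: attacked by Rd2; h2: attacked by Rd2.
Legal moves for Black: none.
Not in check and no legal moves → stalemate.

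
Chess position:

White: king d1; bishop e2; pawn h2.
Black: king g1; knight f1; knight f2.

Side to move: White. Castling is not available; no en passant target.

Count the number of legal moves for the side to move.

White to move; king on d1.
In check: yes, from the black knight on f2.
Legal moves: Kc2, Ke1, Kc1.
Count: 3.

3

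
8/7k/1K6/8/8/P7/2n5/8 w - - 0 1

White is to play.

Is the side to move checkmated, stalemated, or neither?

White to move; white king on b6.
In check: no.
Legal moves for White: Kc7, Kb7, Ka7, Kc6, Ka6, Kc5, Kb5, Ka5, a4.
White has 9 legal moves and is not in check → neither.

neither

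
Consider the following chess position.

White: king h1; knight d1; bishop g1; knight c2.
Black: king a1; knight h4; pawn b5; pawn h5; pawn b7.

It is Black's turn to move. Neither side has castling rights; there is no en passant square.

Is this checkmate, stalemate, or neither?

neither

Black to move; black king on a1.
In check: yes, from the white knight on c2.
King squares — b1: available; a2: available; b2: attacked by Nd1.
Legal moves for Black: Ka2, Kb1.
Black is in check but has 2 legal moves → neither.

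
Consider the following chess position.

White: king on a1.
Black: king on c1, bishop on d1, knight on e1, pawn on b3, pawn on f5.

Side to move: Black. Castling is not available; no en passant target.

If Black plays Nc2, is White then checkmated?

yes

After Nc2: white king on a1; in check: yes, from the black knight on c2.
King squares — b1: attacked by Kc1; a2: attacked by Pb3; b2: attacked by Kc1.
White has no legal moves → checkmate.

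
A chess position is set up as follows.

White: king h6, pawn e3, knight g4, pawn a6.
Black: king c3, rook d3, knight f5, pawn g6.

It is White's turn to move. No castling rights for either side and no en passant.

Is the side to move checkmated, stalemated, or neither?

White to move; white king on h6.
In check: yes, from the black knight on f5.
Legal moves for White: Kh7, Kxg6, Kg5.
White is in check but has 3 legal moves → neither.

neither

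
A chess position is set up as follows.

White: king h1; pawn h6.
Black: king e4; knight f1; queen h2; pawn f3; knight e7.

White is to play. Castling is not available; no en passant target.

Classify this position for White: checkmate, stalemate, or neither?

checkmate

White to move; white king on h1.
In check: yes, from the black queen on h2.
King squares — g1: attacked by Qh2; g2: attacked by Qh2; h2: attacked by Nf1.
Legal moves for White: none.
In check with no legal moves → checkmate.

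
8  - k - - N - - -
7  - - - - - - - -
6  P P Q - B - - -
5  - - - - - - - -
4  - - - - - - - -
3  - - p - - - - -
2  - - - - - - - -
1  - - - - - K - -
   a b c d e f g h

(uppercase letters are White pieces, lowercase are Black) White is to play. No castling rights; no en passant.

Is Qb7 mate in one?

After Qb7: black king on b8; in check: yes, from the white queen on b7.
King squares — a7: attacked by Pb6; b7: attacked by Pa6; c7: attacked by Pb6; a8: attacked by Qb7; c8: attacked by Be6.
Black has no legal moves → checkmate.

yes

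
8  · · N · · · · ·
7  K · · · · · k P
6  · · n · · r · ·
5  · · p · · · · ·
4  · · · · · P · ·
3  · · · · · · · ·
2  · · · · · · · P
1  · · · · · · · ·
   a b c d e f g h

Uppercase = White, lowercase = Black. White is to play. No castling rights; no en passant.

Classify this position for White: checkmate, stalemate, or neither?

neither

White to move; white king on a7.
In check: yes, from the black knight on c6.
Legal moves for White: Ka8, Kb7, Kb6, Ka6.
White is in check but has 4 legal moves → neither.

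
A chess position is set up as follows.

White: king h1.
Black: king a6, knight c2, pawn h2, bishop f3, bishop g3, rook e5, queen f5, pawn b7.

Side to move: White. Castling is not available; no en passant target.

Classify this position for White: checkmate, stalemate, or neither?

White to move; white king on h1.
In check: yes, from the black bishop on f3.
King squares — g1: attacked by Ph2; g2: attacked by Bf3; h2: attacked by Bg3.
Legal moves for White: none.
In check with no legal moves → checkmate.

checkmate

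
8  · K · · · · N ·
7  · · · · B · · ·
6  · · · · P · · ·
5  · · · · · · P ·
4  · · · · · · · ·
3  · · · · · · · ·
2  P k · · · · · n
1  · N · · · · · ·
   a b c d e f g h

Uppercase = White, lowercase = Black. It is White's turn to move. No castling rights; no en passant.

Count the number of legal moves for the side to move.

20

White to move; king on b8.
In check: no.
Legal moves: Nh6, Nf6, Kc8, Ka8, Kc7, Kb7, Ka7, Bf8, Bd8, Bf6+, Bd6, Bc5, Bb4, Ba3+, Nc3, Na3, Nd2, g6, a3, a4.
Count: 20.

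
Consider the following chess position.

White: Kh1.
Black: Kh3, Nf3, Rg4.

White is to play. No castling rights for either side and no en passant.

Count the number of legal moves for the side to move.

White to move; king on h1.
In check: no.
Legal moves: none.
Count: 0.

0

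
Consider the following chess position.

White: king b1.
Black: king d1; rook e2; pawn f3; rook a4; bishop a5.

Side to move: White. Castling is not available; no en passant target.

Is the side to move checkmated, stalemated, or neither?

stalemate

White to move; white king on b1.
In check: no.
King squares — a1: attacked by Ra4; c1: attacked by Kd1; a2: attacked by Re2; b2: attacked by Re2; c2: attacked by Kd1.
Legal moves for White: none.
Not in check and no legal moves → stalemate.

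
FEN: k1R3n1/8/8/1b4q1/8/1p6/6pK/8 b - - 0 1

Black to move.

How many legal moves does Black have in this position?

2

Black to move; king on a8.
In check: yes, from the white rook on c8.
Legal moves: Kb7, Ka7.
Count: 2.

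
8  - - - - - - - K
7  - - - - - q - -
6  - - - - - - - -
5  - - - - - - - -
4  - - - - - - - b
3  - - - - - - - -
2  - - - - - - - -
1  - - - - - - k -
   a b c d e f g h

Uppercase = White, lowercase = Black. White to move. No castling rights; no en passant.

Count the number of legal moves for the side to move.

White to move; king on h8.
In check: no.
Legal moves: none.
Count: 0.

0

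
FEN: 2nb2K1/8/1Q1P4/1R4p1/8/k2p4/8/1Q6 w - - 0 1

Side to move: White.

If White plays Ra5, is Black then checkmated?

After Ra5: black king on a3; in check: yes, from the white rook on a5.
King squares — a2: attacked by Qb1; b2: attacked by Qb1; b3: attacked by Qb1; a4: attacked by Ra5; b4: attacked by Qb1.
Black has no legal moves → checkmate.

yes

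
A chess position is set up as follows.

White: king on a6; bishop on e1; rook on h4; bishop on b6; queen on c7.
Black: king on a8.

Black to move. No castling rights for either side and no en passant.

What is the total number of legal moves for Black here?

Black to move; king on a8.
In check: no.
Legal moves: none.
Count: 0.

0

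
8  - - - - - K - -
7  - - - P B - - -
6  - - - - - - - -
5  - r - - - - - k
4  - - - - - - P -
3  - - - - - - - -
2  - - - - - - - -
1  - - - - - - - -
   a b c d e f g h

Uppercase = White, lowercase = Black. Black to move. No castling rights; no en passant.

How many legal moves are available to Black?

Black to move; king on h5.
In check: yes, from the white pawn on g4.
Legal moves: Kh6, Kg6, Kxg4.
Count: 3.

3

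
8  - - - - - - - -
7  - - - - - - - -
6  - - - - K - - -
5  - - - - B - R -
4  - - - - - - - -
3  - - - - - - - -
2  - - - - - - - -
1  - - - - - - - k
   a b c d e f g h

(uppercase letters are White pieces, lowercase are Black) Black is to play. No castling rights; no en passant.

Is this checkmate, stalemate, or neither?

stalemate

Black to move; black king on h1.
In check: no.
King squares — g1: attacked by Rg5; g2: attacked by Rg5; h2: attacked by Be5.
Legal moves for Black: none.
Not in check and no legal moves → stalemate.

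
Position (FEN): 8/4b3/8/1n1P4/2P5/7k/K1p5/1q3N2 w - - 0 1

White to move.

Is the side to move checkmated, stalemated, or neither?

checkmate

White to move; white king on a2.
In check: yes, from the black queen on b1.
King squares — a1: attacked by Qb1; b1: attacked by Pc2; b2: attacked by Qb1; a3: attacked by Nb5; b3: attacked by Qb1.
Legal moves for White: none.
In check with no legal moves → checkmate.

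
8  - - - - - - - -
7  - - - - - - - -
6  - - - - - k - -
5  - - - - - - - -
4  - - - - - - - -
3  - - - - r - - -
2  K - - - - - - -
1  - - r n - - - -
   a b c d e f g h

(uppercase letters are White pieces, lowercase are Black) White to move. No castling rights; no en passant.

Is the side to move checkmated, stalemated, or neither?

stalemate

White to move; white king on a2.
In check: no.
King squares — a1: attacked by Rc1; b1: attacked by Rc1; b2: attacked by Nd1; a3: attacked by Re3; b3: attacked by Re3.
Legal moves for White: none.
Not in check and no legal moves → stalemate.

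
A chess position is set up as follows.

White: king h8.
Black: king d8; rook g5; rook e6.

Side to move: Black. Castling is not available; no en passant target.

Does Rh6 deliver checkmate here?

yes

After Rh6: white king on h8; in check: yes, from the black rook on h6.
King squares — g7: attacked by Rg5; h7: attacked by Rh6; g8: attacked by Rg5.
White has no legal moves → checkmate.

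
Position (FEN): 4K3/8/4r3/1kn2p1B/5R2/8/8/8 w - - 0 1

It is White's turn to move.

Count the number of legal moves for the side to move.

White to move; king on e8.
In check: yes, from the black rook on e6.
Legal moves: Kf8, Kd8, Kf7.
Count: 3.

3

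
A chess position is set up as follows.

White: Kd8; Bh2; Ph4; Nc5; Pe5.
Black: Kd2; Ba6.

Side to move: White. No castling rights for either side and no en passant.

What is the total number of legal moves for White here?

17

White to move; king on d8.
In check: no.
Legal moves: Ke8, Ke7, Kd7, Kc7, Nd7, Nb7, Ne6, Nxa6, Ne4+, Na4, Nd3, Nb3+, Bf4+, Bg3, Bg1, e6, h5.
Count: 17.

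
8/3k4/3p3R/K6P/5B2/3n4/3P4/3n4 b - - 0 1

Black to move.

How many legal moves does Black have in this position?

19

Black to move; king on d7.
In check: no.
Legal moves: Ke8, Kd8, Kc8, Ke7, Kc7, Kc6, Ne5, Nc5, Nxf4, Nb4, N3f2, N3b2, Ne1, Nc1, Ne3, Nc3, N1f2, N1b2, d5.
Count: 19.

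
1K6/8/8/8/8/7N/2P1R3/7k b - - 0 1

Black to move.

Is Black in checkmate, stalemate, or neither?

stalemate

Black to move; black king on h1.
In check: no.
King squares — g1: attacked by Nh3; g2: attacked by Re2; h2: attacked by Re2.
Legal moves for Black: none.
Not in check and no legal moves → stalemate.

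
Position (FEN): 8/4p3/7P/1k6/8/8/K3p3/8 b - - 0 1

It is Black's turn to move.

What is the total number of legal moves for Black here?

Black to move; king on b5.
In check: no.
Legal moves: Kc6, Kb6, Ka6, Kc5, Ka5, Kc4, Kb4, Ka4, e6, e1=Q, e1=R, e1=B, e1=N, e5.
Count: 14.

14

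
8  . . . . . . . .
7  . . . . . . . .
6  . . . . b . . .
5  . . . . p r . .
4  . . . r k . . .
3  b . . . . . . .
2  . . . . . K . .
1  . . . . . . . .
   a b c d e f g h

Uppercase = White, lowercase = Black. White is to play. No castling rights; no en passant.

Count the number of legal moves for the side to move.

5

White to move; king on f2.
In check: yes, from the black rook on f5.
Legal moves: Kg3, Kg2, Ke2, Kg1, Ke1.
Count: 5.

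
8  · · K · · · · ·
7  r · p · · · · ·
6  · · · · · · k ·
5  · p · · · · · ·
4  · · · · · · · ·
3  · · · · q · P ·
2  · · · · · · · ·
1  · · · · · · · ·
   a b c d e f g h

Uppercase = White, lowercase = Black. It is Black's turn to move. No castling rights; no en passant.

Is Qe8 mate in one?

After Qe8: white king on c8; in check: yes, from the black queen on e8.
King squares — b7: attacked by Ra7; c7: attacked by Ra7; d7: attacked by Qe8; b8: attacked by Qe8; d8: attacked by Qe8.
White has no legal moves → checkmate.

yes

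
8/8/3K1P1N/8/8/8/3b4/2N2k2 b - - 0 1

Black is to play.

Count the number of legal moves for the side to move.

Black to move; king on f1.
In check: no.
Legal moves: Bxh6, Bg5, Ba5, Bf4+, Bb4+, Be3, Bc3, Be1, Bxc1, Kg2, Kf2, Kg1, Ke1.
Count: 13.

13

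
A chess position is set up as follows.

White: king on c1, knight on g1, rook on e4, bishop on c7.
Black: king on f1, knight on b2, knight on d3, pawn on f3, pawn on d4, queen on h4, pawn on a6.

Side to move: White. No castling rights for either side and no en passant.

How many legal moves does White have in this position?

3

White to move; king on c1.
In check: yes, from the black knight on d3.
Legal moves: Kd2, Kc2, Kb1.
Count: 3.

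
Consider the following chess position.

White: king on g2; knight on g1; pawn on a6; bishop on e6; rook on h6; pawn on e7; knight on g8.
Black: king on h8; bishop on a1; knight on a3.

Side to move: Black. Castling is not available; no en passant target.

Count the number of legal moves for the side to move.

1

Black to move; king on h8.
In check: yes, from the white rook on h6.
Legal moves: Kg7.
Count: 1.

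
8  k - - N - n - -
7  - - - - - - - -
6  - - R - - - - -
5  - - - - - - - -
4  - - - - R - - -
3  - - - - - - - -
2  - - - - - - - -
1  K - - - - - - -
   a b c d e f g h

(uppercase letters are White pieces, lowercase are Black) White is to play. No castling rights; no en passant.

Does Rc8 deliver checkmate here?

no

After Rc8: black king on a8; in check: yes, from the white rook on c8.
Black has 1 legal reply: Ka7.
In check but a legal move exists → not checkmate.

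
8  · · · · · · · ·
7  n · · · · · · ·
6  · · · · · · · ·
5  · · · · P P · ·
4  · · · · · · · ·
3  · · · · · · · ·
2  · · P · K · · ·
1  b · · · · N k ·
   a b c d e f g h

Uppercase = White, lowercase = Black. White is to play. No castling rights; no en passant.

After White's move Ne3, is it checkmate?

no

After Ne3: black king on g1; in check: no.
Black is not in check, so this cannot be checkmate.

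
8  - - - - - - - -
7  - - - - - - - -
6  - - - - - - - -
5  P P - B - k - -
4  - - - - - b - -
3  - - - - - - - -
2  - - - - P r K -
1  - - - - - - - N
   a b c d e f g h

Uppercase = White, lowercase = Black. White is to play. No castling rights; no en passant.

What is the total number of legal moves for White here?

White to move; king on g2.
In check: yes, from the black rook on f2.
Legal moves: Kh3, Kxf2, Kg1, Nxf2.
Count: 4.

4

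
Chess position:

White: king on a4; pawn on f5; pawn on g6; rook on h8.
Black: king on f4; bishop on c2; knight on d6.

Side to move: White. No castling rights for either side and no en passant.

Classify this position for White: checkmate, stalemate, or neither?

White to move; white king on a4.
In check: yes, from the black bishop on c2.
King squares — a3: available; b3: attacked by Bc2; b4: available; a5: available; b5: attacked by Nd6.
Legal moves for White: Ka5, Kb4, Ka3.
White is in check but has 3 legal moves → neither.

neither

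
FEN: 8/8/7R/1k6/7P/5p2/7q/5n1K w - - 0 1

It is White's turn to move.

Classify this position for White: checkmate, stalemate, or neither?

White to move; white king on h1.
In check: yes, from the black queen on h2.
King squares — g1: attacked by Qh2; g2: attacked by Qh2; h2: attacked by Nf1.
Legal moves for White: none.
In check with no legal moves → checkmate.

checkmate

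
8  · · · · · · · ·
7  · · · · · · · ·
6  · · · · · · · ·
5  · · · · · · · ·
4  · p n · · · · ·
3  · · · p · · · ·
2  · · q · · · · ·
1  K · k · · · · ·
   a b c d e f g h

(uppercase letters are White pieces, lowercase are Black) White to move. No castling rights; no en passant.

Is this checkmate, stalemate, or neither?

White to move; white king on a1.
In check: no.
King squares — b1: attacked by Kc1; a2: attacked by Qc2; b2: attacked by Kc1.
Legal moves for White: none.
Not in check and no legal moves → stalemate.

stalemate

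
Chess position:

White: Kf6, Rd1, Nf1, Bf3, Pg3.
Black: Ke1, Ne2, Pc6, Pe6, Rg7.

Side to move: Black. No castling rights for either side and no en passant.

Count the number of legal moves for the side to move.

Black to move; king on e1.
In check: yes, from the white rook on d1.
Legal moves: Kf2, Kxd1.
Count: 2.

2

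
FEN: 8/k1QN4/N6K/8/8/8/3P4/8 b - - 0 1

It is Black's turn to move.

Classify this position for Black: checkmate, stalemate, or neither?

Black to move; black king on a7.
In check: yes, from the white queen on c7.
Legal moves for Black: Ka8, Kxa6.
Black is in check but has 2 legal moves → neither.

neither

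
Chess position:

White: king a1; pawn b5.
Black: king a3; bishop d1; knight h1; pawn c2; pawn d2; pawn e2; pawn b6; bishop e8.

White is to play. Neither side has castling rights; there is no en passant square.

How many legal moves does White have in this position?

0

White to move; king on a1.
In check: no.
Legal moves: none.
Count: 0.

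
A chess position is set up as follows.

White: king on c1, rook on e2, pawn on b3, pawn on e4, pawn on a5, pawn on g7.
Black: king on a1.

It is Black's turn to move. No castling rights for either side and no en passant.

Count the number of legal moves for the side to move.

0

Black to move; king on a1.
In check: no.
Legal moves: none.
Count: 0.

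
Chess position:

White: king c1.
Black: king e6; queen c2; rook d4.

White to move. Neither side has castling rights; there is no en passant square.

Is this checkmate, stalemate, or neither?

neither

White to move; white king on c1.
In check: yes, from the black queen on c2.
Legal moves for White: Kxc2.
White is in check but has 1 legal move → neither.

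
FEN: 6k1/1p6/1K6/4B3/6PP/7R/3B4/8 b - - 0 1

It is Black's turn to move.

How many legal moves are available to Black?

3

Black to move; king on g8.
In check: no.
Legal moves: Kf8, Kh7, Kf7.
Count: 3.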